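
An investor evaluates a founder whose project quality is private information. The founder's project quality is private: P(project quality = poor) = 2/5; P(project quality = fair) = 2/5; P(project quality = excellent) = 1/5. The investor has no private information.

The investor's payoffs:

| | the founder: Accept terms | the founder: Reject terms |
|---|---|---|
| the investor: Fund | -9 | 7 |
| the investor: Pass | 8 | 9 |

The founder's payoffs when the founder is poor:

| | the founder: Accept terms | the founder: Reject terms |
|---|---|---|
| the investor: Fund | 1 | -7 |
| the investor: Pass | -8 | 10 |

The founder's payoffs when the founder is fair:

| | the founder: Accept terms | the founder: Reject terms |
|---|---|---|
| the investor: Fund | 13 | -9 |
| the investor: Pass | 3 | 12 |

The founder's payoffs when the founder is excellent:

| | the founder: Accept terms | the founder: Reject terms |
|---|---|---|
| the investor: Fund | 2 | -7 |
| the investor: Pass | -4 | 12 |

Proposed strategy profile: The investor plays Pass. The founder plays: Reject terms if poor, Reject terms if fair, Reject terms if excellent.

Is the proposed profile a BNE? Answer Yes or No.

Yes

The investor plays Pass: E[Pass] = 2/5·(9) + 2/5·(9) + 1/5·(9) = 9; E[Fund] = 7. Best-responding. ✓
The founder (project quality poor), facing Pass: Accept terms gives -8, Reject terms gives 10. Proposed Reject terms is best. ✓
The founder (project quality fair), facing Pass: Accept terms gives 3, Reject terms gives 12. Proposed Reject terms is best. ✓
The founder (project quality excellent), facing Pass: Accept terms gives -4, Reject terms gives 12. Proposed Reject terms is best. ✓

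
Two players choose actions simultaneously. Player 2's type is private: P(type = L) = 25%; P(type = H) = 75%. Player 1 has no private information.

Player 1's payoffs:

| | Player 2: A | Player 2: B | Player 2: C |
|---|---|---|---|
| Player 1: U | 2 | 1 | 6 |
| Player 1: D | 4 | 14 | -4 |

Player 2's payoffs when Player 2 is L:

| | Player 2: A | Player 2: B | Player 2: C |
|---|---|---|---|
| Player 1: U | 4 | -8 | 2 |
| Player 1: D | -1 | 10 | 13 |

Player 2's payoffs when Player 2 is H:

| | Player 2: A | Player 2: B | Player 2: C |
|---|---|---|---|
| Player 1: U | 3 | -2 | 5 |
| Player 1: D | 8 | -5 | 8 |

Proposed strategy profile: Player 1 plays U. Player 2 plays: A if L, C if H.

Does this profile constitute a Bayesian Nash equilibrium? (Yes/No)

Yes

Player 1 plays U: E[U] = 0.25·(2) + 0.75·(6) = 5; E[D] = -2. Best-responding. ✓
Player 2 (type L), facing U: A gives 4, B gives -8, C gives 2. Proposed A is best. ✓
Player 2 (type H), facing U: A gives 3, B gives -2, C gives 5. Proposed C is best. ✓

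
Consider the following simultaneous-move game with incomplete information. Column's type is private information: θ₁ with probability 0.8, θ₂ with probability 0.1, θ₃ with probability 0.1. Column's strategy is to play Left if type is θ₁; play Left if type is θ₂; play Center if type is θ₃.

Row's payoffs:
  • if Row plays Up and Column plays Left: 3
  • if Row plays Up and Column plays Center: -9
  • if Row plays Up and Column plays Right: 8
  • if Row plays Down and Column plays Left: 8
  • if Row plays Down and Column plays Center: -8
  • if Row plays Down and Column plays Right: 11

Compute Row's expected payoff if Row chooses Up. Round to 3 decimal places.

E[Up] = 0.8·3 + 0.1·3 + 0.1·(-9) = 2.4 + 0.3 + (-0.9) = 1.8

1.800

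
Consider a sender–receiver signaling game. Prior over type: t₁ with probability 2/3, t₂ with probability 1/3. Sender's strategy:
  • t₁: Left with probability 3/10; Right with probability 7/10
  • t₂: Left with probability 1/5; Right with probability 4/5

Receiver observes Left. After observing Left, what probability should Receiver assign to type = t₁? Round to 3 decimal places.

0.750

Apply Bayes' rule using the sender's strategy as the likelihood.
P(Left) = (2/3)·(3/10) + (1/3)·(1/5) = 4/15
P(t₁ | Left) = ((2/3)·(3/10)) / (4/15) = (1/5) / (4/15) = 3/4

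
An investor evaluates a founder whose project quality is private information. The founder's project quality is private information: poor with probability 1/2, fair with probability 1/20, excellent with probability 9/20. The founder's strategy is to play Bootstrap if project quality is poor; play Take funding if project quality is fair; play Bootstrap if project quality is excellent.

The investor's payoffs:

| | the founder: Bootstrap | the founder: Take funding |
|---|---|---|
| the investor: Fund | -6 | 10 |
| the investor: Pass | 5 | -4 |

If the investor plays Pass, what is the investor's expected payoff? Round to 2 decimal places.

Take the expectation over the founder's project quality, weighting each type's action by its prior probability.
E[Pass] = 1/2·5 + 1/20·(-4) + 9/20·5 = 5/2 + (-1/5) + 9/4 = 91/20

4.55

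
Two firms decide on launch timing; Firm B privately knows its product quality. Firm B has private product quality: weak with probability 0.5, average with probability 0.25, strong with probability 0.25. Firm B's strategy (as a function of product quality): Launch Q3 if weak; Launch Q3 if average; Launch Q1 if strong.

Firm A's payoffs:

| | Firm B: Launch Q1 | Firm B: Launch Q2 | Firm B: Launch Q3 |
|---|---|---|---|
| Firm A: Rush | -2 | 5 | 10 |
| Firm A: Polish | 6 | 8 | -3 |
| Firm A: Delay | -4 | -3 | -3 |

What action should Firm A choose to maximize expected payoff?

Rush

E[Rush] = 0.5·(10) + 0.25·(10) + 0.25·(-2) = 7
E[Polish] = 0.5·(-3) + 0.25·(-3) + 0.25·(6) = -0.75
E[Delay] = 0.5·(-3) + 0.25·(-3) + 0.25·(-4) = -3.25
Best response: Rush (7 is the largest).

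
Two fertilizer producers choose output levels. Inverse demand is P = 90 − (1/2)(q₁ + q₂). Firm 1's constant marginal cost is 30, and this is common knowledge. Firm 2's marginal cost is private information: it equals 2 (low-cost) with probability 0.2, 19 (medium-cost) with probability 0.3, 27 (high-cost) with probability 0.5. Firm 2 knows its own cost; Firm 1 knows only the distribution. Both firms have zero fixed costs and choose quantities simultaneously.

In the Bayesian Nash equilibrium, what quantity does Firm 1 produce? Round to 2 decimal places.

33.07

Type-c best response for Firm 2: q₂(c) = (90 − c) − q₁/2.
Firm 1 maximizes expected profit; its first-order condition is 90 − q₁ − (1/2)E[q₂] − 30 = 0.
Substituting E[q₂] and solving: E[c₂] = 19.6, so q₁ = (90 − 2·30 + 19.6)/(3/2) = 33.0667.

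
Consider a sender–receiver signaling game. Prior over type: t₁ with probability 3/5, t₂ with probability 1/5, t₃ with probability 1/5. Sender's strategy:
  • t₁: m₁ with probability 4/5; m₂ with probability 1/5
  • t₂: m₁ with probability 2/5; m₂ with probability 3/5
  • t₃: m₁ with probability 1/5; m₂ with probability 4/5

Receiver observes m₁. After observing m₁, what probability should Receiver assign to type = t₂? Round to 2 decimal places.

P(m₁) = (3/5)·(4/5) + (1/5)·(2/5) + (1/5)·(1/5) = 3/5
P(t₂ | m₁) = ((1/5)·(2/5)) / (3/5) = (2/25) / (3/5) = 2/15

0.13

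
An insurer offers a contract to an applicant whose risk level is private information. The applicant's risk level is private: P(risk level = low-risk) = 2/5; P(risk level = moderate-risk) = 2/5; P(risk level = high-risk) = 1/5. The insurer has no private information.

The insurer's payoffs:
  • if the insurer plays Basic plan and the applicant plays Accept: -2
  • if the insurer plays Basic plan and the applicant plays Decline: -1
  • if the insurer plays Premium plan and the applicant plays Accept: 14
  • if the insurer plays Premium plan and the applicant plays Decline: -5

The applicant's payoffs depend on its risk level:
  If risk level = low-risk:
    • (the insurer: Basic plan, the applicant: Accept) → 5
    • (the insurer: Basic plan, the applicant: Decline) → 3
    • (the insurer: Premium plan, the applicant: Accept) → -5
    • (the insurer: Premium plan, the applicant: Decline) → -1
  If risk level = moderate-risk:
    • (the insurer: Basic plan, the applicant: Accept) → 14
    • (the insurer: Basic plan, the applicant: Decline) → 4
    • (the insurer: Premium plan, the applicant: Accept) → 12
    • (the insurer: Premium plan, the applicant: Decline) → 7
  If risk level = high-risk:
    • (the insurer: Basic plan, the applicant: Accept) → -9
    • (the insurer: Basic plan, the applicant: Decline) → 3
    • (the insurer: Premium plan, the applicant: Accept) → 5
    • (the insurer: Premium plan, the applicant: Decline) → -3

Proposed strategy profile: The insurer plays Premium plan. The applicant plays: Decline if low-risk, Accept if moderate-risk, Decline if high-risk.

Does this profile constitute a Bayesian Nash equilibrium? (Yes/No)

A profile is a BNE iff every type of every player is best-responding given beliefs about the other side.
The insurer plays Premium plan: E[Premium plan] = 2/5·(-5) + 2/5·(14) + 1/5·(-5) = 13/5; E[Basic plan] = -7/5. Best-responding. ✓
The applicant (risk level low-risk), facing Premium plan: Accept gives -5, Decline gives -1. Proposed Decline is best. ✓
The applicant (risk level moderate-risk), facing Premium plan: Accept gives 12, Decline gives 7. Proposed Accept is best. ✓
The applicant (risk level high-risk), facing Premium plan: Accept gives 5, Decline gives -3. Proposed Decline is not best — profitable deviation exists. ✗

No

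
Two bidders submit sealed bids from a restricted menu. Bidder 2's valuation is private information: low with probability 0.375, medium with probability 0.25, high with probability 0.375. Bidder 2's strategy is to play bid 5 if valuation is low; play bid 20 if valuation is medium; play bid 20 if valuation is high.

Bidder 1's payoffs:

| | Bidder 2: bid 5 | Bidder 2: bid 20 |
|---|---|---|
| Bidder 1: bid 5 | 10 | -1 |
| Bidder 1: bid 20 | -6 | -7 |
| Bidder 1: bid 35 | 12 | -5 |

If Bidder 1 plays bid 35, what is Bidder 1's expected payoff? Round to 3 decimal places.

1.375

Take the expectation over Bidder 2's valuation, weighting each type's action by its prior probability.
E[bid 35] = 0.375·12 + 0.25·(-5) + 0.375·(-5) = 4.5 + (-1.25) + (-1.875) = 1.375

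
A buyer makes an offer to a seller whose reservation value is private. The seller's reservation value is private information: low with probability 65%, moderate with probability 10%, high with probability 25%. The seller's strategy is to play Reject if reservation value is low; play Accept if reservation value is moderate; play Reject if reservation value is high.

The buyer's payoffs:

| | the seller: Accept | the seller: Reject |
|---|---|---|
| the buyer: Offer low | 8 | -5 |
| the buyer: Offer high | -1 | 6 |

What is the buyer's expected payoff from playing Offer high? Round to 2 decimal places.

E[Offer high] = 0.65·6 + 0.1·(-1) + 0.25·6 = 3.9 + (-0.1) + 1.5 = 5.3

5.30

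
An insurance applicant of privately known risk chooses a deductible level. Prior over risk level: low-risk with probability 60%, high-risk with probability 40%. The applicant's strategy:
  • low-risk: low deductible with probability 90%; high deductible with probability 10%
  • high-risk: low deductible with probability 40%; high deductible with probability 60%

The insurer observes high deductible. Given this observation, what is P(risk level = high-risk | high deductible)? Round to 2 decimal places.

P(high deductible) = 0.6·0.1 + 0.4·0.6 = 0.3
P(high-risk | high deductible) = (0.4·0.6) / 0.3 = 0.24 / 0.3 = 0.8

0.80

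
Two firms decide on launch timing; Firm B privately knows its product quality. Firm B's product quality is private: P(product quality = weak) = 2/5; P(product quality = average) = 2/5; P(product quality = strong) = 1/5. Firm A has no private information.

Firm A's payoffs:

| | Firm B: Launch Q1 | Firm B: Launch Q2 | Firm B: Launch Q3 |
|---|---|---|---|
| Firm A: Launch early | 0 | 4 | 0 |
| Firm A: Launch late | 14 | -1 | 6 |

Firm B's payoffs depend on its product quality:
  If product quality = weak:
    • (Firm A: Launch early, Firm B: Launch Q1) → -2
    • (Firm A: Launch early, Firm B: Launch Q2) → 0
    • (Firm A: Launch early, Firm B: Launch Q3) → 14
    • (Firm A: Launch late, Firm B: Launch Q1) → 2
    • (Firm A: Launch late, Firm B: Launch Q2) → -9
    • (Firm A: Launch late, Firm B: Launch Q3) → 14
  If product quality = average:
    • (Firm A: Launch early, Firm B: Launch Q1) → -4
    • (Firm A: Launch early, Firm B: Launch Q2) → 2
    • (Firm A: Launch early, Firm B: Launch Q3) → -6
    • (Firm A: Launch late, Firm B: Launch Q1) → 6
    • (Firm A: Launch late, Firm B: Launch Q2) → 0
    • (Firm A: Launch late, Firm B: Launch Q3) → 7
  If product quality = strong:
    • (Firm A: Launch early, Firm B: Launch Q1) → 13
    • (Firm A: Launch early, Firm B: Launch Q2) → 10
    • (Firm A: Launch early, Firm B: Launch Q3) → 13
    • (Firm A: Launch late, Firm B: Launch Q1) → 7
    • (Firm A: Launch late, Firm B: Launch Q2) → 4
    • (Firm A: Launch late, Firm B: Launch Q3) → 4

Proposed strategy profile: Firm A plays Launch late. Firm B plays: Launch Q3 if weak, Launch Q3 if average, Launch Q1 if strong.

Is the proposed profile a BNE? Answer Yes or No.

Yes

Firm A plays Launch late: E[Launch late] = 2/5·(6) + 2/5·(6) + 1/5·(14) = 38/5; E[Launch early] = 0. Best-responding. ✓
Firm B (product quality weak), facing Launch late: Launch Q1 gives 2, Launch Q2 gives -9, Launch Q3 gives 14. Proposed Launch Q3 is best. ✓
Firm B (product quality average), facing Launch late: Launch Q1 gives 6, Launch Q2 gives 0, Launch Q3 gives 7. Proposed Launch Q3 is best. ✓
Firm B (product quality strong), facing Launch late: Launch Q1 gives 7, Launch Q2 gives 4, Launch Q3 gives 4. Proposed Launch Q1 is best. ✓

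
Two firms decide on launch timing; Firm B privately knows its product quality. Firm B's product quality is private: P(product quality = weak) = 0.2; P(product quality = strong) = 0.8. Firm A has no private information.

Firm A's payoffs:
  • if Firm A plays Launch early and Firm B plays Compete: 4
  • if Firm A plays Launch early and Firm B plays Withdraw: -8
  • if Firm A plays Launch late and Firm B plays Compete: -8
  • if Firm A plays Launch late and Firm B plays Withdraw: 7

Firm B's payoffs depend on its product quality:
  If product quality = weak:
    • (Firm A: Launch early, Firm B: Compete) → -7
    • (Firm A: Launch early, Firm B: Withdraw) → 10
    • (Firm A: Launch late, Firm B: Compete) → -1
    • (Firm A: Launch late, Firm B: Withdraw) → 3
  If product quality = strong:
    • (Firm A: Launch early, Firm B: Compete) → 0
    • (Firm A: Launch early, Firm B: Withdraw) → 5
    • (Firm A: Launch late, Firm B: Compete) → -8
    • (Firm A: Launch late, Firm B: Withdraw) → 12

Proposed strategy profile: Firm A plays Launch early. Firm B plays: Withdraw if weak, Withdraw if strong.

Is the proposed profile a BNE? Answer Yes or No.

Firm A plays Launch early: E[Launch early] = 0.2·(-8) + 0.8·(-8) = -8; E[Launch late] = 7. Not best-responding. ✗
Firm B (product quality weak), facing Launch early: Compete gives -7, Withdraw gives 10. Proposed Withdraw is best. ✓
Firm B (product quality strong), facing Launch early: Compete gives 0, Withdraw gives 5. Proposed Withdraw is best. ✓

No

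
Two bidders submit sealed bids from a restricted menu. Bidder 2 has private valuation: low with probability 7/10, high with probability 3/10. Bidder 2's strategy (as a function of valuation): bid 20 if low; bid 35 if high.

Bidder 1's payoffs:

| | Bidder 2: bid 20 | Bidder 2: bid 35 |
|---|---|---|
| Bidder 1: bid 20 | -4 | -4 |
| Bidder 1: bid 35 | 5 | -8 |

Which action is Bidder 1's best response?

Compute Bidder 1's expected payoff for each action, taking the expectation over Bidder 2's type.
E[bid 20] = 7/10·(-4) + 3/10·(-4) = -4
E[bid 35] = 7/10·(5) + 3/10·(-8) = 11/10
Best response: bid 35 (11/10 is the largest).

bid 35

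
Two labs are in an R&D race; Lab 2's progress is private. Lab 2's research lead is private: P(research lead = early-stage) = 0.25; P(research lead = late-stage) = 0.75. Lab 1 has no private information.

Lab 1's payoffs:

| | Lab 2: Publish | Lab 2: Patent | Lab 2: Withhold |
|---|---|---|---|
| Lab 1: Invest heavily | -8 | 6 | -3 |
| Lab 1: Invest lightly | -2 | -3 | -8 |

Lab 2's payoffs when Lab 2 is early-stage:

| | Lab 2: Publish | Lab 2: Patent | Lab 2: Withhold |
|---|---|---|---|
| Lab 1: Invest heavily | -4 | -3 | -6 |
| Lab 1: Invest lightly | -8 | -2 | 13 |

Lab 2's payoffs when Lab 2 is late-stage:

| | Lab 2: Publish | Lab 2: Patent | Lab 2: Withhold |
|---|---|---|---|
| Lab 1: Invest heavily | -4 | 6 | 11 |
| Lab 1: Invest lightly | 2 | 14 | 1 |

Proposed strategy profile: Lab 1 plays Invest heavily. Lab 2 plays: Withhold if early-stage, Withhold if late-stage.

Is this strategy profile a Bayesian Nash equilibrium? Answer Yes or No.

No

Lab 1 plays Invest heavily: E[Invest heavily] = 0.25·(-3) + 0.75·(-3) = -3; E[Invest lightly] = -8. Best-responding. ✓
Lab 2 (research lead early-stage), facing Invest heavily: Publish gives -4, Patent gives -3, Withhold gives -6. Proposed Withhold is not best — profitable deviation exists. ✗
Lab 2 (research lead late-stage), facing Invest heavily: Publish gives -4, Patent gives 6, Withhold gives 11. Proposed Withhold is best. ✓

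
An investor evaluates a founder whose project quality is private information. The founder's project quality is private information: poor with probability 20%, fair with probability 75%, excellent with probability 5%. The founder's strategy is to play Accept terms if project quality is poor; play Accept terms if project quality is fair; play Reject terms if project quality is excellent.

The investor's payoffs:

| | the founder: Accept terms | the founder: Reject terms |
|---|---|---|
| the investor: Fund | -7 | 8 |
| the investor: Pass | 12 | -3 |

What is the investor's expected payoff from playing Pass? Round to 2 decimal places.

E[Pass] = 0.2·12 + 0.75·12 + 0.05·(-3) = 2.4 + 9 + (-0.15) = 11.25

11.25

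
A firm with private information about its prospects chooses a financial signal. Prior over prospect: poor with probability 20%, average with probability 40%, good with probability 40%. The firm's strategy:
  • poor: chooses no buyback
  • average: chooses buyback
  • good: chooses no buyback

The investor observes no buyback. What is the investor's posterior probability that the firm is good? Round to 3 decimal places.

Apply Bayes' rule using the sender's strategy as the likelihood.
P(no buyback) = 0.2·1 + 0.4·0 + 0.4·1 = 0.6
P(good | no buyback) = (0.4·1) / 0.6 = 0.4 / 0.6 = 0.666667

0.667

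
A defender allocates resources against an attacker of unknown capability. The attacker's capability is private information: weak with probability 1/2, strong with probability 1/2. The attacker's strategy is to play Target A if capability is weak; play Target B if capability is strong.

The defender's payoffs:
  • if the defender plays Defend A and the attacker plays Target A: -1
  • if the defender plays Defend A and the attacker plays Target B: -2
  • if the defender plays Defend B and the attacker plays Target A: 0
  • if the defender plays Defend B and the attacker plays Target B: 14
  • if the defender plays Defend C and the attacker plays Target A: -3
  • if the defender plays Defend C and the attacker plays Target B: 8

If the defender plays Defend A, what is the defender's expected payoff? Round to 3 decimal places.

E[Defend A] = 1/2·(-1) + 1/2·(-2) = (-1/2) + (-1) = -3/2

-1.500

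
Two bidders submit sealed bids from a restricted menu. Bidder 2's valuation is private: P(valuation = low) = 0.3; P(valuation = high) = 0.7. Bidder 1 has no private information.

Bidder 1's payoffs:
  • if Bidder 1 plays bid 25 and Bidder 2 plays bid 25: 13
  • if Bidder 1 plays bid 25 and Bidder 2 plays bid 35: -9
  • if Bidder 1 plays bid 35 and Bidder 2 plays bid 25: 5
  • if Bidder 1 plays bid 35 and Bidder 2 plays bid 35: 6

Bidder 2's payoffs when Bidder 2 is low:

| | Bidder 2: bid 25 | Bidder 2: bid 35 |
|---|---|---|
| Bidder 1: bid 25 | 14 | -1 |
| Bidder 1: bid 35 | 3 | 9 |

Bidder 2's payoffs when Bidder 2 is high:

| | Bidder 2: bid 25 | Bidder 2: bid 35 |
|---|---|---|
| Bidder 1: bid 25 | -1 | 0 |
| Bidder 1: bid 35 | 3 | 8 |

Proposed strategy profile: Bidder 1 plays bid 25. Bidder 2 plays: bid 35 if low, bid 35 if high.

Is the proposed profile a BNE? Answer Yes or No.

No

Bidder 1 plays bid 25: E[bid 25] = 0.3·(-9) + 0.7·(-9) = -9; E[bid 35] = 6. Not best-responding. ✗
Bidder 2 (valuation low), facing bid 25: bid 25 gives 14, bid 35 gives -1. Proposed bid 35 is not best — profitable deviation exists. ✗
Bidder 2 (valuation high), facing bid 25: bid 25 gives -1, bid 35 gives 0. Proposed bid 35 is best. ✓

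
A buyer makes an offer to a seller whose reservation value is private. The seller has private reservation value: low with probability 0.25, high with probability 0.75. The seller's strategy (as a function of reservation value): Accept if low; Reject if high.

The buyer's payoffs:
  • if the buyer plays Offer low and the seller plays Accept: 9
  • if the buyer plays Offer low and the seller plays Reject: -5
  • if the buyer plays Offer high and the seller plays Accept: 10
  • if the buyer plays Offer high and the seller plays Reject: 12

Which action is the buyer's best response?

E[Offer low] = 0.25·(9) + 0.75·(-5) = -1.5
E[Offer high] = 0.25·(10) + 0.75·(12) = 11.5
Best response: Offer high (11.5 is the largest).

Offer high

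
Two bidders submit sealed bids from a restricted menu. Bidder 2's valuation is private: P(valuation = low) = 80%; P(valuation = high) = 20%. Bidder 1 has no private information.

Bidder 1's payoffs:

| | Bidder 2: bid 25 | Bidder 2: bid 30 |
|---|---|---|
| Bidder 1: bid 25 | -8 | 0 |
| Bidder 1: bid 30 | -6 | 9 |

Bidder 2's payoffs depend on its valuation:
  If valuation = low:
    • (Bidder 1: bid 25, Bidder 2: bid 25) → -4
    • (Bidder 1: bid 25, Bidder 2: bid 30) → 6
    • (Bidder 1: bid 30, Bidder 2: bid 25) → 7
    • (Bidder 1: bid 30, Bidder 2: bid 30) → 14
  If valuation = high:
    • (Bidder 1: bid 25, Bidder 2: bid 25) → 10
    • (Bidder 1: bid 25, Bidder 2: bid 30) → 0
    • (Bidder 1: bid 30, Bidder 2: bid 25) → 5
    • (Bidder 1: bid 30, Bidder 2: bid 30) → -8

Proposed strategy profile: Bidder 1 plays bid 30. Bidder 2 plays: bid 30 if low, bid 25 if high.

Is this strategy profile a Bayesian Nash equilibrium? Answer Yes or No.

A profile is a BNE iff every type of every player is best-responding given beliefs about the other side.
Bidder 1 plays bid 30: E[bid 30] = 0.8·(9) + 0.2·(-6) = 6; E[bid 25] = -1.6. Best-responding. ✓
Bidder 2 (valuation low), facing bid 30: bid 25 gives 7, bid 30 gives 14. Proposed bid 30 is best. ✓
Bidder 2 (valuation high), facing bid 30: bid 25 gives 5, bid 30 gives -8. Proposed bid 25 is best. ✓

Yes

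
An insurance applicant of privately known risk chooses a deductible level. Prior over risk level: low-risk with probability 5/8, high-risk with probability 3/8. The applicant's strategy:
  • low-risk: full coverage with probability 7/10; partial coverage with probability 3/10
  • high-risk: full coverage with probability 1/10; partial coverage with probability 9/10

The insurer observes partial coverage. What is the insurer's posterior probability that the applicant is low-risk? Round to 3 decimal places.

P(partial coverage) = (5/8)·(3/10) + (3/8)·(9/10) = 21/40
P(low-risk | partial coverage) = ((5/8)·(3/10)) / (21/40) = (3/16) / (21/40) = 5/14

0.357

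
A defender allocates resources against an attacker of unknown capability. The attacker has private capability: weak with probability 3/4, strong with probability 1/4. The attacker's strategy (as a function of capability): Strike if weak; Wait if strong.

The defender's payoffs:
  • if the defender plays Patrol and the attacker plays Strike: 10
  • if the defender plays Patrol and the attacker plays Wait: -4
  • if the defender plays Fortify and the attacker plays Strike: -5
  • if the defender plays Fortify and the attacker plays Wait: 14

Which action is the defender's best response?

Patrol

E[Patrol] = 3/4·(10) + 1/4·(-4) = 13/2
E[Fortify] = 3/4·(-5) + 1/4·(14) = -1/4
Best response: Patrol (13/2 is the largest).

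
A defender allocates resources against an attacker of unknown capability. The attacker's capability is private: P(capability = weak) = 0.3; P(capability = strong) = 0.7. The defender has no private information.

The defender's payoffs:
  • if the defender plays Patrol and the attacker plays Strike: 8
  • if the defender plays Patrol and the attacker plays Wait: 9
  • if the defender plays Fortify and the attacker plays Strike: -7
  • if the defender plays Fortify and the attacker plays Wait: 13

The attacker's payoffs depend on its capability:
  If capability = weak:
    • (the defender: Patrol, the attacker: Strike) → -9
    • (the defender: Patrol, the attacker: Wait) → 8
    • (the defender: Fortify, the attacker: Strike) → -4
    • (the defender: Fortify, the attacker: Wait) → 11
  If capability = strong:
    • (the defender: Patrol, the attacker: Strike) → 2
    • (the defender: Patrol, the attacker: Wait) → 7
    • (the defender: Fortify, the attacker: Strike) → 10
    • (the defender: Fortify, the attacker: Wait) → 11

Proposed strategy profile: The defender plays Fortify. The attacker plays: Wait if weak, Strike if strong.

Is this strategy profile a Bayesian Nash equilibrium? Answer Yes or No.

A profile is a BNE iff every type of every player is best-responding given beliefs about the other side.
The defender plays Fortify: E[Fortify] = 0.3·(13) + 0.7·(-7) = -1; E[Patrol] = 8.3. Not best-responding. ✗
The attacker (capability weak), facing Fortify: Strike gives -4, Wait gives 11. Proposed Wait is best. ✓
The attacker (capability strong), facing Fortify: Strike gives 10, Wait gives 11. Proposed Strike is not best — profitable deviation exists. ✗

No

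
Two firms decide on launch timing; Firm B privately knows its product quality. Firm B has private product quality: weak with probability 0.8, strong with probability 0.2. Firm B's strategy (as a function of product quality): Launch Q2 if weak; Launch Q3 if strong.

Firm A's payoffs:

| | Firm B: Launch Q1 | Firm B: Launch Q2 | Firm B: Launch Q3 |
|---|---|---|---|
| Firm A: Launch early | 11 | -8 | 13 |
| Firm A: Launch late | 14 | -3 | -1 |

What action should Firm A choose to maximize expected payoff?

Launch late

E[Launch early] = 0.8·(-8) + 0.2·(13) = -3.8
E[Launch late] = 0.8·(-3) + 0.2·(-1) = -2.6
Best response: Launch late (-2.6 is the largest).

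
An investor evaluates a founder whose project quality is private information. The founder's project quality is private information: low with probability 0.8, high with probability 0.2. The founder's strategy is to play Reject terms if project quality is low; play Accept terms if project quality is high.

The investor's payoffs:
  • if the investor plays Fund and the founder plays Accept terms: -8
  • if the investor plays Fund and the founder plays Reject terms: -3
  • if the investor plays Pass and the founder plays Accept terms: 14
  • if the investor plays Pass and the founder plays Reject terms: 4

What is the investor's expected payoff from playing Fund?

-4

E[Fund] = 0.8·(-3) + 0.2·(-8) = (-2.4) + (-1.6) = -4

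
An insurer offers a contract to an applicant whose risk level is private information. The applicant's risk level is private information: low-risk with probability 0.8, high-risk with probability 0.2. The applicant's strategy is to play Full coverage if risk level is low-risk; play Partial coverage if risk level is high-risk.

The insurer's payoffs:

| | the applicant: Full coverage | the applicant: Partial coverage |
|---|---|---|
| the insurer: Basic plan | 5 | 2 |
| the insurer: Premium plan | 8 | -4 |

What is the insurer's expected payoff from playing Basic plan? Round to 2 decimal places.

4.40

E[Basic plan] = 0.8·5 + 0.2·2 = 4 + 0.4 = 4.4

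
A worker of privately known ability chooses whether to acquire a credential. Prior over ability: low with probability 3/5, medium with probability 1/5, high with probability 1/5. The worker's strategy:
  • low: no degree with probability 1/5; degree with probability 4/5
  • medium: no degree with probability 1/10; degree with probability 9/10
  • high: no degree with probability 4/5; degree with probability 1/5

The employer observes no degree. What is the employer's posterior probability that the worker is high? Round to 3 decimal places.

P(no degree) = (3/5)·(1/5) + (1/5)·(1/10) + (1/5)·(4/5) = 3/10
P(high | no degree) = ((1/5)·(4/5)) / (3/10) = (4/25) / (3/10) = 8/15

0.533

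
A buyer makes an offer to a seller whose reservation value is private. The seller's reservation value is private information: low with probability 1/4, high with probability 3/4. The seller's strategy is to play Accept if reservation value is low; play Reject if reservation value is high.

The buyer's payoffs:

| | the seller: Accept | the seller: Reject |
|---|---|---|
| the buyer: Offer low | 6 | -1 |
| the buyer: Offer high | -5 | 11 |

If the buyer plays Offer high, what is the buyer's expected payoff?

E[Offer high] = 1/4·(-5) + 3/4·11 = (-5/4) + 33/4 = 7

7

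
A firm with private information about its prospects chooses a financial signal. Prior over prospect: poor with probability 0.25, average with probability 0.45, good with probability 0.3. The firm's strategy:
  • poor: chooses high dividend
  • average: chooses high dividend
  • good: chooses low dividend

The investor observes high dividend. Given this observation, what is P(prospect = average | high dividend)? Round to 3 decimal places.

0.643

P(high dividend) = 0.25·1 + 0.45·1 + 0.3·0 = 0.7
P(average | high dividend) = (0.45·1) / 0.7 = 0.45 / 0.7 = 0.642857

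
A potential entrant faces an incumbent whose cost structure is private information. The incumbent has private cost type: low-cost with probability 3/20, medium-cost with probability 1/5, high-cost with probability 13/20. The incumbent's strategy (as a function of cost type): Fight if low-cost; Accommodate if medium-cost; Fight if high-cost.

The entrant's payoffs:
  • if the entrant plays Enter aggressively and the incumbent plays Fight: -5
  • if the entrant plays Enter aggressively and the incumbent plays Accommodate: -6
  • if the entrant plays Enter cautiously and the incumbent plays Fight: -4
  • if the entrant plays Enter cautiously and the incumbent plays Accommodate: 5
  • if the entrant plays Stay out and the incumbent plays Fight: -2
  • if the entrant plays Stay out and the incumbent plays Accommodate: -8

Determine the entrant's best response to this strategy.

Enter cautiously

E[Enter aggressively] = 3/20·(-5) + 1/5·(-6) + 13/20·(-5) = -26/5
E[Enter cautiously] = 3/20·(-4) + 1/5·(5) + 13/20·(-4) = -11/5
E[Stay out] = 3/20·(-2) + 1/5·(-8) + 13/20·(-2) = -16/5
Best response: Enter cautiously (-11/5 is the largest).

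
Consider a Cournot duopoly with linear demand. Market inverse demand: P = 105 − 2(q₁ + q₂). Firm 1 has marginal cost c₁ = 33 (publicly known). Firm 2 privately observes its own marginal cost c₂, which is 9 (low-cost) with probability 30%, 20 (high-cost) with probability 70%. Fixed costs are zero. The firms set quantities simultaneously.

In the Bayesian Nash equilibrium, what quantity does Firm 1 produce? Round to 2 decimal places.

Firm 2 with cost c maximizes (105 − 2(q₁+q₂) − c)·q₂, giving q₂(c) = (105 − c − 2q₁)/4.
E[c₂] = 0.3·9 + 0.7·20 = 16.7
Firm 1's FOC against E[q₂] yields q₁ = (105 − 2·33 + E[c₂])/6 = (105 − 66 + 16.7)/6 = 9.28333.

9.28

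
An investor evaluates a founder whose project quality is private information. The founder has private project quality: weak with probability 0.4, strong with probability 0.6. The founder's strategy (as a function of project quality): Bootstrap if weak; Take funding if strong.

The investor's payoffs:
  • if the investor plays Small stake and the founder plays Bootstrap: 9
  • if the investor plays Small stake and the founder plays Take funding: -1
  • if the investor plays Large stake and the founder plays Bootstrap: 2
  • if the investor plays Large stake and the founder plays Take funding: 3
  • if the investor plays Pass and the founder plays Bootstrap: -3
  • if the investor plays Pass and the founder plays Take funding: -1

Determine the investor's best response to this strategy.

E[Small stake] = 0.4·(9) + 0.6·(-1) = 3
E[Large stake] = 0.4·(2) + 0.6·(3) = 2.6
E[Pass] = 0.4·(-3) + 0.6·(-1) = -1.8
Best response: Small stake (3 is the largest).

Small stake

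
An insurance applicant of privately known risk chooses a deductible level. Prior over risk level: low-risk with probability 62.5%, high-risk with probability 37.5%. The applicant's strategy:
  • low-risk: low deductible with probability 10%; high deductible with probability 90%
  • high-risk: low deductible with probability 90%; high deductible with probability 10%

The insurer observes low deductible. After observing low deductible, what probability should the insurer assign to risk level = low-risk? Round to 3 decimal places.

P(low deductible) = 0.625·0.1 + 0.375·0.9 = 0.4
P(low-risk | low deductible) = (0.625·0.1) / 0.4 = 0.0625 / 0.4 = 0.15625

0.156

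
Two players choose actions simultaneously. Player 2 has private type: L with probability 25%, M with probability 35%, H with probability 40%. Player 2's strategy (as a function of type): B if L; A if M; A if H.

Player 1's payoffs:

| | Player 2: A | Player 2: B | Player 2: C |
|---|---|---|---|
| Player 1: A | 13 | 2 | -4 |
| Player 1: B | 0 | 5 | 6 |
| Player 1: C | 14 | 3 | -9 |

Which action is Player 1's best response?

C

Compute Player 1's expected payoff for each action, taking the expectation over Player 2's type.
E[A] = 0.25·(2) + 0.35·(13) + 0.4·(13) = 10.25
E[B] = 0.25·(5) + 0.35·(0) + 0.4·(0) = 1.25
E[C] = 0.25·(3) + 0.35·(14) + 0.4·(14) = 11.25
Best response: C (11.25 is the largest).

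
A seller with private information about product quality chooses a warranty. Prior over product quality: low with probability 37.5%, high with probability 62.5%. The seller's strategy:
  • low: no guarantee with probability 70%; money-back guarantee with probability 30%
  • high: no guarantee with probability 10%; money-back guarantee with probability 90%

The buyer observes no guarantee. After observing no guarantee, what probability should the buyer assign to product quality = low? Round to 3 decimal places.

0.808

P(no guarantee) = 0.375·0.7 + 0.625·0.1 = 0.325
P(low | no guarantee) = (0.375·0.7) / 0.325 = 0.2625 / 0.325 = 0.807692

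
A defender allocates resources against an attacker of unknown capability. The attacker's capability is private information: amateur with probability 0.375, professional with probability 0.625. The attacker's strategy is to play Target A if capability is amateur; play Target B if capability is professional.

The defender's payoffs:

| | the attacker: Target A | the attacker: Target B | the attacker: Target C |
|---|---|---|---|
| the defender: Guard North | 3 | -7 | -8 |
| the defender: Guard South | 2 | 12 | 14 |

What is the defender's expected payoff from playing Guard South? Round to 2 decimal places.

Take the expectation over the attacker's capability, weighting each type's action by its prior probability.
E[Guard South] = 0.375·2 + 0.625·12 = 0.75 + 7.5 = 8.25

8.25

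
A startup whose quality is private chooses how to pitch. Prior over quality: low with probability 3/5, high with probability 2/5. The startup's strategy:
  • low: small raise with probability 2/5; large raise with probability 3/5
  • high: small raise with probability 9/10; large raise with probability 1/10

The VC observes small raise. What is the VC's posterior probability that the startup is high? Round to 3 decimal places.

0.600

P(small raise) = (3/5)·(2/5) + (2/5)·(9/10) = 3/5
P(high | small raise) = ((2/5)·(9/10)) / (3/5) = (9/25) / (3/5) = 3/5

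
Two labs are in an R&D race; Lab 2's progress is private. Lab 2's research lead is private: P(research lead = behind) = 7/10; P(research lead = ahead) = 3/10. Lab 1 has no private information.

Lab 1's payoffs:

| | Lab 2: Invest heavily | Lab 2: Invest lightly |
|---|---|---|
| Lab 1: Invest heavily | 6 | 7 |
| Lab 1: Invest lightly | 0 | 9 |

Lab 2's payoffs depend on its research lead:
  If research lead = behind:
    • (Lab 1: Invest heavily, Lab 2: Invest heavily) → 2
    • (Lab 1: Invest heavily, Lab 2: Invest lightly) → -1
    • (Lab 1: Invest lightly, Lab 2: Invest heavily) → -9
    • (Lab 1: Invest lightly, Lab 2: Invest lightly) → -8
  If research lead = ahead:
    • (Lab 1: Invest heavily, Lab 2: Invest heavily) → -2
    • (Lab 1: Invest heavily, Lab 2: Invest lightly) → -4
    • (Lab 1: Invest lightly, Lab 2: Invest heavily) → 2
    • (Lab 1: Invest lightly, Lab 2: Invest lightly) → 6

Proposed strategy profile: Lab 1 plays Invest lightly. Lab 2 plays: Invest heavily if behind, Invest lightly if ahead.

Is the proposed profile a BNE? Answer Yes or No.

No

A profile is a BNE iff every type of every player is best-responding given beliefs about the other side.
Lab 1 plays Invest lightly: E[Invest lightly] = 7/10·(0) + 3/10·(9) = 27/10; E[Invest heavily] = 63/10. Not best-responding. ✗
Lab 2 (research lead behind), facing Invest lightly: Invest heavily gives -9, Invest lightly gives -8. Proposed Invest heavily is not best — profitable deviation exists. ✗
Lab 2 (research lead ahead), facing Invest lightly: Invest heavily gives 2, Invest lightly gives 6. Proposed Invest lightly is best. ✓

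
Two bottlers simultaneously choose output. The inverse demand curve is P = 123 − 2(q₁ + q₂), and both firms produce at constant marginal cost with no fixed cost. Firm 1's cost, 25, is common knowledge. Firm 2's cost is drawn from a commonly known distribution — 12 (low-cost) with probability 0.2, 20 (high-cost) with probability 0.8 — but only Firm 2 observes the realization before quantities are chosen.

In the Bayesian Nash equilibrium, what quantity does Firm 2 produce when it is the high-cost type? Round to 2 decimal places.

Firm 2 with cost c maximizes (123 − 2(q₁+q₂) − c)·q₂, giving q₂(c) = (123 − c − 2q₁)/4.
E[c₂] = 0.2·12 + 0.8·20 = 18.4
Firm 1's FOC against E[q₂] yields q₁ = (123 − 2·25 + E[c₂])/6 = (123 − 50 + 18.4)/6 = 15.2333.
q₂(high-cost) = (123 − 20 − 2·15.2333)/4 = 18.1333.

18.13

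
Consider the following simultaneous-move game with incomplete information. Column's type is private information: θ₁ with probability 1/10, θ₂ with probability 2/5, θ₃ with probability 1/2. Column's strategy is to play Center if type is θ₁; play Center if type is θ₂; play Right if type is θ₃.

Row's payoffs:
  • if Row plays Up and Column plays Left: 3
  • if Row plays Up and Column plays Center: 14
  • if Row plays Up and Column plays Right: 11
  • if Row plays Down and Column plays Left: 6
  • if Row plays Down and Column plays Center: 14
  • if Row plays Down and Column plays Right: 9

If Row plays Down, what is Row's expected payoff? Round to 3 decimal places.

11.500

E[Down] = 1/10·14 + 2/5·14 + 1/2·9 = 7/5 + 28/5 + 9/2 = 23/2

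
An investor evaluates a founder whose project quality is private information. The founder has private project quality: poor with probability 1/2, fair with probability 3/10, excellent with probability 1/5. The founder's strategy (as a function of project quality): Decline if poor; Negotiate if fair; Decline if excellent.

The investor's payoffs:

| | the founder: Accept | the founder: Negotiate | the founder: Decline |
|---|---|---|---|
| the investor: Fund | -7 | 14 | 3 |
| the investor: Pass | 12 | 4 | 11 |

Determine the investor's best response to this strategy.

Pass

E[Fund] = 1/2·(3) + 3/10·(14) + 1/5·(3) = 63/10
E[Pass] = 1/2·(11) + 3/10·(4) + 1/5·(11) = 89/10
Best response: Pass (89/10 is the largest).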